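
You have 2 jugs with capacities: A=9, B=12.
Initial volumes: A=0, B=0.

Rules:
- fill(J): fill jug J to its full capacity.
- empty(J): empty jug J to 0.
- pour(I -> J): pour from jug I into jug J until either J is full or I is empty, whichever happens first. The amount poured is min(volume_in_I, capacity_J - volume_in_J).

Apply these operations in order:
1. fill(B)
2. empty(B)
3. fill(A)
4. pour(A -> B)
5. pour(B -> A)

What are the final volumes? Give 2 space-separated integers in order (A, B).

Answer: 9 0

Derivation:
Step 1: fill(B) -> (A=0 B=12)
Step 2: empty(B) -> (A=0 B=0)
Step 3: fill(A) -> (A=9 B=0)
Step 4: pour(A -> B) -> (A=0 B=9)
Step 5: pour(B -> A) -> (A=9 B=0)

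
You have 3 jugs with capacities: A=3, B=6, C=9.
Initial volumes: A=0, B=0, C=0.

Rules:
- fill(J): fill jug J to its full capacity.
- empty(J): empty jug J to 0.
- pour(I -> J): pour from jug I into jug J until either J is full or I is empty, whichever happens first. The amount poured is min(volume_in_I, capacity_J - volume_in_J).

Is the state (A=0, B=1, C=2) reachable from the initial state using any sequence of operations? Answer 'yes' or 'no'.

BFS explored all 24 reachable states.
Reachable set includes: (0,0,0), (0,0,3), (0,0,6), (0,0,9), (0,3,0), (0,3,3), (0,3,6), (0,3,9), (0,6,0), (0,6,3), (0,6,6), (0,6,9) ...
Target (A=0, B=1, C=2) not in reachable set → no.

Answer: no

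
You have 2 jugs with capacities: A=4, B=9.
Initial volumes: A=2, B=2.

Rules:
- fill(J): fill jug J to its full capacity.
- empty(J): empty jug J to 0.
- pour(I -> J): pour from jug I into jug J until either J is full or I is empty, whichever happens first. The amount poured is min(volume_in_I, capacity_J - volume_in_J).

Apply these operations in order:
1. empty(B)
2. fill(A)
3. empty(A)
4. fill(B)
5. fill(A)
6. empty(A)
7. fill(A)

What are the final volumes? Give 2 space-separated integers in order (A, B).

Answer: 4 9

Derivation:
Step 1: empty(B) -> (A=2 B=0)
Step 2: fill(A) -> (A=4 B=0)
Step 3: empty(A) -> (A=0 B=0)
Step 4: fill(B) -> (A=0 B=9)
Step 5: fill(A) -> (A=4 B=9)
Step 6: empty(A) -> (A=0 B=9)
Step 7: fill(A) -> (A=4 B=9)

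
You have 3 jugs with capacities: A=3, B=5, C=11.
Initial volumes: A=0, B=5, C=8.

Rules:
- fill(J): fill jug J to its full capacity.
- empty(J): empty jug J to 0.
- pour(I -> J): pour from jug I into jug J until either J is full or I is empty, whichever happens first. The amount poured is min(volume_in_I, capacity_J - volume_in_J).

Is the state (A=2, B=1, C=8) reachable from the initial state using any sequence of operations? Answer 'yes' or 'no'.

Answer: no

Derivation:
BFS explored all 208 reachable states.
Reachable set includes: (0,0,0), (0,0,1), (0,0,2), (0,0,3), (0,0,4), (0,0,5), (0,0,6), (0,0,7), (0,0,8), (0,0,9), (0,0,10), (0,0,11) ...
Target (A=2, B=1, C=8) not in reachable set → no.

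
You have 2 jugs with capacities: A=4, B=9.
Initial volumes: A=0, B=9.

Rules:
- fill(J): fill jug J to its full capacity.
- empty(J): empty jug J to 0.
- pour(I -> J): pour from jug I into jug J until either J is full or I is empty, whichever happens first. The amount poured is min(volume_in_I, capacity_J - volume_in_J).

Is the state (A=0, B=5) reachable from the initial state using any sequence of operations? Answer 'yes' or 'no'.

BFS from (A=0, B=9):
  1. pour(B -> A) -> (A=4 B=5)
  2. empty(A) -> (A=0 B=5)
Target reached → yes.

Answer: yes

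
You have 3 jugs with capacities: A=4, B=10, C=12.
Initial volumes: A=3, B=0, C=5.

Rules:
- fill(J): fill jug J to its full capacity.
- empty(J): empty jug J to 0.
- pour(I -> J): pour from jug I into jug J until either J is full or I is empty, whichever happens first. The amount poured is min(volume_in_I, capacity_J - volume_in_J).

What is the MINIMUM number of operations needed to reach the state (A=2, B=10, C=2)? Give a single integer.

Answer: 6

Derivation:
BFS from (A=3, B=0, C=5). One shortest path:
  1. fill(A) -> (A=4 B=0 C=5)
  2. fill(B) -> (A=4 B=10 C=5)
  3. empty(C) -> (A=4 B=10 C=0)
  4. pour(B -> C) -> (A=4 B=0 C=10)
  5. pour(A -> C) -> (A=2 B=0 C=12)
  6. pour(C -> B) -> (A=2 B=10 C=2)
Reached target in 6 moves.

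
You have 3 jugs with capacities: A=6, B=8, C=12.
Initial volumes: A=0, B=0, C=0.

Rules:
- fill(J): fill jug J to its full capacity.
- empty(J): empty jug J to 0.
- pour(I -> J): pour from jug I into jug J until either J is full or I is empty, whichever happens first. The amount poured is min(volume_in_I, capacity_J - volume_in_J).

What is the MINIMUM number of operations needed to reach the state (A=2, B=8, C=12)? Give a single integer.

BFS from (A=0, B=0, C=0). One shortest path:
  1. fill(A) -> (A=6 B=0 C=0)
  2. fill(B) -> (A=6 B=8 C=0)
  3. pour(B -> C) -> (A=6 B=0 C=8)
  4. fill(B) -> (A=6 B=8 C=8)
  5. pour(A -> C) -> (A=2 B=8 C=12)
Reached target in 5 moves.

Answer: 5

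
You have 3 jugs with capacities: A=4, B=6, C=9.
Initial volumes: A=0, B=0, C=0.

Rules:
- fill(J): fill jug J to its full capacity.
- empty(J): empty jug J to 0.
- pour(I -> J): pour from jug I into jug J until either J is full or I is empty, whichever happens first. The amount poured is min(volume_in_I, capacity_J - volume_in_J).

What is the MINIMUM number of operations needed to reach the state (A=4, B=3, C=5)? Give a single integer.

BFS from (A=0, B=0, C=0). One shortest path:
  1. fill(B) -> (A=0 B=6 C=0)
  2. pour(B -> C) -> (A=0 B=0 C=6)
  3. fill(B) -> (A=0 B=6 C=6)
  4. pour(B -> C) -> (A=0 B=3 C=9)
  5. pour(C -> A) -> (A=4 B=3 C=5)
Reached target in 5 moves.

Answer: 5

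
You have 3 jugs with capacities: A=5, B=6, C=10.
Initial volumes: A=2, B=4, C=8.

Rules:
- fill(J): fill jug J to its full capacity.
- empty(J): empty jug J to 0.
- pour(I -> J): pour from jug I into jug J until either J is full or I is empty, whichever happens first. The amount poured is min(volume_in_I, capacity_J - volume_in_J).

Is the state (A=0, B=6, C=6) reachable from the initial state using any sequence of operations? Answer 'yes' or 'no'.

BFS from (A=2, B=4, C=8):
  1. empty(A) -> (A=0 B=4 C=8)
  2. pour(C -> B) -> (A=0 B=6 C=6)
Target reached → yes.

Answer: yes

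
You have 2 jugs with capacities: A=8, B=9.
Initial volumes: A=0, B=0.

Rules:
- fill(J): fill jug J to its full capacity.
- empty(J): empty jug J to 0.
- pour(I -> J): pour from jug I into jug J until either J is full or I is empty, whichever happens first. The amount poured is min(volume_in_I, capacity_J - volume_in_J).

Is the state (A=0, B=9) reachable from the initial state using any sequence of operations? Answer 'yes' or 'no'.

Answer: yes

Derivation:
BFS from (A=0, B=0):
  1. fill(B) -> (A=0 B=9)
Target reached → yes.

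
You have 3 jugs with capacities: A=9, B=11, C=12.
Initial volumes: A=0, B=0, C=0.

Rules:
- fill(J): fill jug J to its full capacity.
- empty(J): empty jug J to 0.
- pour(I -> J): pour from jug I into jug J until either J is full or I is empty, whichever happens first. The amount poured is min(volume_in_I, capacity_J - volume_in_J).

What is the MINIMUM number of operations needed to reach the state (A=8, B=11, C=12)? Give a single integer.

BFS from (A=0, B=0, C=0). One shortest path:
  1. fill(A) -> (A=9 B=0 C=0)
  2. fill(B) -> (A=9 B=11 C=0)
  3. pour(B -> C) -> (A=9 B=0 C=11)
  4. fill(B) -> (A=9 B=11 C=11)
  5. pour(A -> C) -> (A=8 B=11 C=12)
Reached target in 5 moves.

Answer: 5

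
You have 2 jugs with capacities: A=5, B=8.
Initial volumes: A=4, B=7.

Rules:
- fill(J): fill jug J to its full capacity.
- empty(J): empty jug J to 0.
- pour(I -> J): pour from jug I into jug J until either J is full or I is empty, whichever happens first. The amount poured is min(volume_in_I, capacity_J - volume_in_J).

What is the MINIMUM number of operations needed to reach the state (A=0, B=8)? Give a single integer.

Answer: 2

Derivation:
BFS from (A=4, B=7). One shortest path:
  1. empty(A) -> (A=0 B=7)
  2. fill(B) -> (A=0 B=8)
Reached target in 2 moves.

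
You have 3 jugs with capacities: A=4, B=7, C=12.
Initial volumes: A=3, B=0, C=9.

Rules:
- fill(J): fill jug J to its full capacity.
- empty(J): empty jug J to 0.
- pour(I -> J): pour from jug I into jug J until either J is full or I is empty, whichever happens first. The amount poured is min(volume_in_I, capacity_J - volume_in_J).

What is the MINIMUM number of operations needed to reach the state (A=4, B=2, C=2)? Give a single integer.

BFS from (A=3, B=0, C=9). One shortest path:
  1. pour(C -> B) -> (A=3 B=7 C=2)
  2. pour(B -> A) -> (A=4 B=6 C=2)
  3. empty(A) -> (A=0 B=6 C=2)
  4. pour(B -> A) -> (A=4 B=2 C=2)
Reached target in 4 moves.

Answer: 4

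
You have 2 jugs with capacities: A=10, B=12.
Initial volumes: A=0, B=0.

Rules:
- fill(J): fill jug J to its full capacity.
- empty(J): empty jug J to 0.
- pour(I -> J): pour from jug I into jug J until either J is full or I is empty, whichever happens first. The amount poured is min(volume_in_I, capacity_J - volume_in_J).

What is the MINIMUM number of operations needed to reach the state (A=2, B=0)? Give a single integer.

Answer: 4

Derivation:
BFS from (A=0, B=0). One shortest path:
  1. fill(B) -> (A=0 B=12)
  2. pour(B -> A) -> (A=10 B=2)
  3. empty(A) -> (A=0 B=2)
  4. pour(B -> A) -> (A=2 B=0)
Reached target in 4 moves.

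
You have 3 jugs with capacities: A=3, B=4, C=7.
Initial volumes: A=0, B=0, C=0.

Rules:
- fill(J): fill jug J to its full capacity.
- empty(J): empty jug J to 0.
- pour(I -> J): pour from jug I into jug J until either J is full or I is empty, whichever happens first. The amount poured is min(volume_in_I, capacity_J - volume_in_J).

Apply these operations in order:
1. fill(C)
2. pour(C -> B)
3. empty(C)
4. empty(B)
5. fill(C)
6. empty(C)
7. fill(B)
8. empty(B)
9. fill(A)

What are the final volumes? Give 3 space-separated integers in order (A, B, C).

Step 1: fill(C) -> (A=0 B=0 C=7)
Step 2: pour(C -> B) -> (A=0 B=4 C=3)
Step 3: empty(C) -> (A=0 B=4 C=0)
Step 4: empty(B) -> (A=0 B=0 C=0)
Step 5: fill(C) -> (A=0 B=0 C=7)
Step 6: empty(C) -> (A=0 B=0 C=0)
Step 7: fill(B) -> (A=0 B=4 C=0)
Step 8: empty(B) -> (A=0 B=0 C=0)
Step 9: fill(A) -> (A=3 B=0 C=0)

Answer: 3 0 0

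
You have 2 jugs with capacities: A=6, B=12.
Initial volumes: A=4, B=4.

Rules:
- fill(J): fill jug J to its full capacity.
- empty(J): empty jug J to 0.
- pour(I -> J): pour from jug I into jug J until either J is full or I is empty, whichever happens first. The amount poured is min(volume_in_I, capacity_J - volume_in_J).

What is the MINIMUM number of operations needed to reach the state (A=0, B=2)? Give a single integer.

BFS from (A=4, B=4). One shortest path:
  1. pour(B -> A) -> (A=6 B=2)
  2. empty(A) -> (A=0 B=2)
Reached target in 2 moves.

Answer: 2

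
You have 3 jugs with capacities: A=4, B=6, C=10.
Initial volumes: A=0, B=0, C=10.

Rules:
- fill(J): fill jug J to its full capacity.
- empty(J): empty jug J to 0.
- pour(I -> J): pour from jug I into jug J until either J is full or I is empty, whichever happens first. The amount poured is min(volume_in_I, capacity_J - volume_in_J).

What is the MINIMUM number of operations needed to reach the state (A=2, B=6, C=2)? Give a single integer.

BFS from (A=0, B=0, C=10). One shortest path:
  1. pour(C -> A) -> (A=4 B=0 C=6)
  2. pour(A -> B) -> (A=0 B=4 C=6)
  3. pour(C -> A) -> (A=4 B=4 C=2)
  4. pour(A -> B) -> (A=2 B=6 C=2)
Reached target in 4 moves.

Answer: 4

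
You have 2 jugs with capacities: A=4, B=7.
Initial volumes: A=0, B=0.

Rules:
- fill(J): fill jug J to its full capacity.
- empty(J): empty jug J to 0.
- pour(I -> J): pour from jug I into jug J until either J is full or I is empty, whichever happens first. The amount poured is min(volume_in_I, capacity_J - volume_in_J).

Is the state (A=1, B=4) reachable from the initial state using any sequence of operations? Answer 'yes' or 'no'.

BFS explored all 22 reachable states.
Reachable set includes: (0,0), (0,1), (0,2), (0,3), (0,4), (0,5), (0,6), (0,7), (1,0), (1,7), (2,0), (2,7) ...
Target (A=1, B=4) not in reachable set → no.

Answer: no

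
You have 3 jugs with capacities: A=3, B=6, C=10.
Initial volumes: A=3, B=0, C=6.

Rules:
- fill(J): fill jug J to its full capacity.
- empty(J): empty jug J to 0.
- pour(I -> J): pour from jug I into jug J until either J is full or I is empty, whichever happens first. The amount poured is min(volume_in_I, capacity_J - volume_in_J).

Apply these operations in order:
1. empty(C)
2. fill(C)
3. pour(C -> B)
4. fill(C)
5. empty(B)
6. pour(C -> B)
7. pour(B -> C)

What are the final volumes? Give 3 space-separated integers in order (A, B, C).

Answer: 3 0 10

Derivation:
Step 1: empty(C) -> (A=3 B=0 C=0)
Step 2: fill(C) -> (A=3 B=0 C=10)
Step 3: pour(C -> B) -> (A=3 B=6 C=4)
Step 4: fill(C) -> (A=3 B=6 C=10)
Step 5: empty(B) -> (A=3 B=0 C=10)
Step 6: pour(C -> B) -> (A=3 B=6 C=4)
Step 7: pour(B -> C) -> (A=3 B=0 C=10)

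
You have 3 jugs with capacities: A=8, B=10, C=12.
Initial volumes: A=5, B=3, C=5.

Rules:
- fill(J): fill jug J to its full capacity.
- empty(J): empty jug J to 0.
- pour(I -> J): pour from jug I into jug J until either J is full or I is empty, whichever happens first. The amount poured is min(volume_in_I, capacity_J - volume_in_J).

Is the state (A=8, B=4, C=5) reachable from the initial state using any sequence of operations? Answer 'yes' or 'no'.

BFS from (A=5, B=3, C=5):
  1. pour(C -> A) -> (A=8 B=3 C=2)
  2. empty(A) -> (A=0 B=3 C=2)
  3. pour(C -> A) -> (A=2 B=3 C=0)
  4. fill(C) -> (A=2 B=3 C=12)
  5. pour(C -> B) -> (A=2 B=10 C=5)
  6. pour(B -> A) -> (A=8 B=4 C=5)
Target reached → yes.

Answer: yes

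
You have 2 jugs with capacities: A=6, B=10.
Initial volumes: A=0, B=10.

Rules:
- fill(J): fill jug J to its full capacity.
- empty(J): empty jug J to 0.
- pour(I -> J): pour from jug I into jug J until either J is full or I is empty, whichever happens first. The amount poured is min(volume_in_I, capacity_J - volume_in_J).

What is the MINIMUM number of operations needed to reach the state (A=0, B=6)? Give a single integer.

Answer: 3

Derivation:
BFS from (A=0, B=10). One shortest path:
  1. fill(A) -> (A=6 B=10)
  2. empty(B) -> (A=6 B=0)
  3. pour(A -> B) -> (A=0 B=6)
Reached target in 3 moves.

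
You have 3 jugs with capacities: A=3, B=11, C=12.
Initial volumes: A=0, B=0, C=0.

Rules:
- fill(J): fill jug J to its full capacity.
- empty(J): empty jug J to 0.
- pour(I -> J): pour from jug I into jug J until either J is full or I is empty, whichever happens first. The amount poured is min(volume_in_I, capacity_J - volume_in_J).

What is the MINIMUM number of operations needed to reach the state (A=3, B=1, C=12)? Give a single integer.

Answer: 6

Derivation:
BFS from (A=0, B=0, C=0). One shortest path:
  1. fill(A) -> (A=3 B=0 C=0)
  2. fill(C) -> (A=3 B=0 C=12)
  3. pour(C -> B) -> (A=3 B=11 C=1)
  4. empty(B) -> (A=3 B=0 C=1)
  5. pour(C -> B) -> (A=3 B=1 C=0)
  6. fill(C) -> (A=3 B=1 C=12)
Reached target in 6 moves.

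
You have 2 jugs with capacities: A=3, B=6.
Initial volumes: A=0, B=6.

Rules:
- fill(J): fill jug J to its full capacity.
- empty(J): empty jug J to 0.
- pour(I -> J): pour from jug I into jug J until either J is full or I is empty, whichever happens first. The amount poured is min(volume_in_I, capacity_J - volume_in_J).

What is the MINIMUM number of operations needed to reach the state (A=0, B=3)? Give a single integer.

BFS from (A=0, B=6). One shortest path:
  1. pour(B -> A) -> (A=3 B=3)
  2. empty(A) -> (A=0 B=3)
Reached target in 2 moves.

Answer: 2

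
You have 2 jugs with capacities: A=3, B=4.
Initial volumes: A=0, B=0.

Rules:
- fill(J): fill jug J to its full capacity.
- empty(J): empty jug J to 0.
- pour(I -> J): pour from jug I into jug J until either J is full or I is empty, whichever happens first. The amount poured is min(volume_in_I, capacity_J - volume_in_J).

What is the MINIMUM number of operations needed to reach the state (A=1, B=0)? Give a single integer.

Answer: 4

Derivation:
BFS from (A=0, B=0). One shortest path:
  1. fill(B) -> (A=0 B=4)
  2. pour(B -> A) -> (A=3 B=1)
  3. empty(A) -> (A=0 B=1)
  4. pour(B -> A) -> (A=1 B=0)
Reached target in 4 moves.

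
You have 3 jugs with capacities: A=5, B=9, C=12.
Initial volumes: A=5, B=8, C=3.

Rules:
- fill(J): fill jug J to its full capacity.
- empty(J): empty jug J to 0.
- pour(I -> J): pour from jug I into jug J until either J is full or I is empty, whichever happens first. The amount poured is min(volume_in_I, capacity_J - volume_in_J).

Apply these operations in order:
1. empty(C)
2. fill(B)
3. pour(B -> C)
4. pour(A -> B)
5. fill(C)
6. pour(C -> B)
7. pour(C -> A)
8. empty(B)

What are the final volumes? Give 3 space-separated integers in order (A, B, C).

Answer: 5 0 3

Derivation:
Step 1: empty(C) -> (A=5 B=8 C=0)
Step 2: fill(B) -> (A=5 B=9 C=0)
Step 3: pour(B -> C) -> (A=5 B=0 C=9)
Step 4: pour(A -> B) -> (A=0 B=5 C=9)
Step 5: fill(C) -> (A=0 B=5 C=12)
Step 6: pour(C -> B) -> (A=0 B=9 C=8)
Step 7: pour(C -> A) -> (A=5 B=9 C=3)
Step 8: empty(B) -> (A=5 B=0 C=3)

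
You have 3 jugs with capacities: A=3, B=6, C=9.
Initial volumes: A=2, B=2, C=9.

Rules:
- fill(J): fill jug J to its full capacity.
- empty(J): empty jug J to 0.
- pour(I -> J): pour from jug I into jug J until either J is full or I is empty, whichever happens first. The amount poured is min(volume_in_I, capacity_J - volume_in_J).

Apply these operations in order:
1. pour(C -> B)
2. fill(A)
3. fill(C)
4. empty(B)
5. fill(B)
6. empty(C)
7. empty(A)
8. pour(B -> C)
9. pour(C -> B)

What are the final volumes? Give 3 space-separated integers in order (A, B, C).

Answer: 0 6 0

Derivation:
Step 1: pour(C -> B) -> (A=2 B=6 C=5)
Step 2: fill(A) -> (A=3 B=6 C=5)
Step 3: fill(C) -> (A=3 B=6 C=9)
Step 4: empty(B) -> (A=3 B=0 C=9)
Step 5: fill(B) -> (A=3 B=6 C=9)
Step 6: empty(C) -> (A=3 B=6 C=0)
Step 7: empty(A) -> (A=0 B=6 C=0)
Step 8: pour(B -> C) -> (A=0 B=0 C=6)
Step 9: pour(C -> B) -> (A=0 B=6 C=0)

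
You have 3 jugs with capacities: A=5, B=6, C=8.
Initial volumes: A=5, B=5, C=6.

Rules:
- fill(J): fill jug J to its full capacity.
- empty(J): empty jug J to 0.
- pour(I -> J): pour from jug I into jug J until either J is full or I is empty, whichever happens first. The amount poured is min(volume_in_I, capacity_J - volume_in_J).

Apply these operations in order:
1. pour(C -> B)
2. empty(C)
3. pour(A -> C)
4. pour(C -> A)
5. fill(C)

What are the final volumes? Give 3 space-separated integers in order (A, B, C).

Step 1: pour(C -> B) -> (A=5 B=6 C=5)
Step 2: empty(C) -> (A=5 B=6 C=0)
Step 3: pour(A -> C) -> (A=0 B=6 C=5)
Step 4: pour(C -> A) -> (A=5 B=6 C=0)
Step 5: fill(C) -> (A=5 B=6 C=8)

Answer: 5 6 8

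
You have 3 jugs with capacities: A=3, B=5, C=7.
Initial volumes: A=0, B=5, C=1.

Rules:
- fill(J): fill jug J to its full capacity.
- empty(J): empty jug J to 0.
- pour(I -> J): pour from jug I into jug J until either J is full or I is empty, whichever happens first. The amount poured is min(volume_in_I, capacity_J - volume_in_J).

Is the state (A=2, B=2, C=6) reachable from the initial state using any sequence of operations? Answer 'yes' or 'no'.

BFS explored all 144 reachable states.
Reachable set includes: (0,0,0), (0,0,1), (0,0,2), (0,0,3), (0,0,4), (0,0,5), (0,0,6), (0,0,7), (0,1,0), (0,1,1), (0,1,2), (0,1,3) ...
Target (A=2, B=2, C=6) not in reachable set → no.

Answer: no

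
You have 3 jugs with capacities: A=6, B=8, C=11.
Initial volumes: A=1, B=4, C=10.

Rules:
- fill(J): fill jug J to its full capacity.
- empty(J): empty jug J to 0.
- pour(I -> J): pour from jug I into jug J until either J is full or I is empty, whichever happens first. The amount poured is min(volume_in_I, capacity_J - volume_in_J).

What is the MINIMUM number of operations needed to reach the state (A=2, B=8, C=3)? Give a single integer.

BFS from (A=1, B=4, C=10). One shortest path:
  1. fill(A) -> (A=6 B=4 C=10)
  2. fill(C) -> (A=6 B=4 C=11)
  3. pour(A -> B) -> (A=2 B=8 C=11)
  4. empty(B) -> (A=2 B=0 C=11)
  5. pour(C -> B) -> (A=2 B=8 C=3)
Reached target in 5 moves.

Answer: 5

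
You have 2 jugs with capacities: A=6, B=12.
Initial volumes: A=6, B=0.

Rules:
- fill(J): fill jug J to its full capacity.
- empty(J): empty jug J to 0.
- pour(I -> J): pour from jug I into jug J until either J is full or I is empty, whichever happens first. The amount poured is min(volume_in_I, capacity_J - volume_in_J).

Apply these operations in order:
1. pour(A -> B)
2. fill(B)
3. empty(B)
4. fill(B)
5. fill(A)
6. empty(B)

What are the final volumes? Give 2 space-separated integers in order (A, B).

Answer: 6 0

Derivation:
Step 1: pour(A -> B) -> (A=0 B=6)
Step 2: fill(B) -> (A=0 B=12)
Step 3: empty(B) -> (A=0 B=0)
Step 4: fill(B) -> (A=0 B=12)
Step 5: fill(A) -> (A=6 B=12)
Step 6: empty(B) -> (A=6 B=0)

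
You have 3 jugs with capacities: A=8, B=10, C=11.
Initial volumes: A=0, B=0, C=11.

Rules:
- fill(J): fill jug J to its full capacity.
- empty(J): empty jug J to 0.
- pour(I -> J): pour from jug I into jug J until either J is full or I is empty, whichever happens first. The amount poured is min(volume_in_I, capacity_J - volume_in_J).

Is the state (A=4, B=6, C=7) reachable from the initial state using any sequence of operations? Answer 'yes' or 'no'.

Answer: no

Derivation:
BFS explored all 558 reachable states.
Reachable set includes: (0,0,0), (0,0,1), (0,0,2), (0,0,3), (0,0,4), (0,0,5), (0,0,6), (0,0,7), (0,0,8), (0,0,9), (0,0,10), (0,0,11) ...
Target (A=4, B=6, C=7) not in reachable set → no.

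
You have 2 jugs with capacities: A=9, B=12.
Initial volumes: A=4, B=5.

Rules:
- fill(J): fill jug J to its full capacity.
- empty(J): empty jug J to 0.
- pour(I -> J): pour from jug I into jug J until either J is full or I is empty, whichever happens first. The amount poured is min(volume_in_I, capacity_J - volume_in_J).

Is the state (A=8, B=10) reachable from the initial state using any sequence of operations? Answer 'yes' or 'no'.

BFS explored all 43 reachable states.
Reachable set includes: (0,0), (0,1), (0,2), (0,3), (0,4), (0,5), (0,6), (0,7), (0,8), (0,9), (0,10), (0,11) ...
Target (A=8, B=10) not in reachable set → no.

Answer: no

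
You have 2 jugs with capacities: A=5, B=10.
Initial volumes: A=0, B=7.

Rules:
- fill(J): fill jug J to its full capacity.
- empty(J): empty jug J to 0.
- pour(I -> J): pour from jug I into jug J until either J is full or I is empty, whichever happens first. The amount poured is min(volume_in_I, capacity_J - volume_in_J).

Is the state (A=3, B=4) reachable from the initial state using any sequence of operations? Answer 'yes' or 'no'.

Answer: no

Derivation:
BFS explored all 12 reachable states.
Reachable set includes: (0,0), (0,2), (0,5), (0,7), (0,10), (2,0), (2,10), (5,0), (5,2), (5,5), (5,7), (5,10)
Target (A=3, B=4) not in reachable set → no.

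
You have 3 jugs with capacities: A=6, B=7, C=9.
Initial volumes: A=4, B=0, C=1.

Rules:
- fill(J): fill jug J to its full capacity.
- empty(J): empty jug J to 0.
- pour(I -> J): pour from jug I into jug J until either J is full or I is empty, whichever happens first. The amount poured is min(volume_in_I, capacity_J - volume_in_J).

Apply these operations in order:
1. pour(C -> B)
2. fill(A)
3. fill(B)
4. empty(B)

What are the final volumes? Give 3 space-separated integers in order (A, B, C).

Answer: 6 0 0

Derivation:
Step 1: pour(C -> B) -> (A=4 B=1 C=0)
Step 2: fill(A) -> (A=6 B=1 C=0)
Step 3: fill(B) -> (A=6 B=7 C=0)
Step 4: empty(B) -> (A=6 B=0 C=0)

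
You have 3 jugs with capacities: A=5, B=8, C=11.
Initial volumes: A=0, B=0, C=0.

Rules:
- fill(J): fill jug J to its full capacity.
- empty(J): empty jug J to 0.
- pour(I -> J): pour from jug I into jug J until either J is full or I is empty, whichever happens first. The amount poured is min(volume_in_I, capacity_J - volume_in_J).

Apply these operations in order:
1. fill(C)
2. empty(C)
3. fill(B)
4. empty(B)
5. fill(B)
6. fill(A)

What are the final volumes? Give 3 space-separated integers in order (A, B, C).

Answer: 5 8 0

Derivation:
Step 1: fill(C) -> (A=0 B=0 C=11)
Step 2: empty(C) -> (A=0 B=0 C=0)
Step 3: fill(B) -> (A=0 B=8 C=0)
Step 4: empty(B) -> (A=0 B=0 C=0)
Step 5: fill(B) -> (A=0 B=8 C=0)
Step 6: fill(A) -> (A=5 B=8 C=0)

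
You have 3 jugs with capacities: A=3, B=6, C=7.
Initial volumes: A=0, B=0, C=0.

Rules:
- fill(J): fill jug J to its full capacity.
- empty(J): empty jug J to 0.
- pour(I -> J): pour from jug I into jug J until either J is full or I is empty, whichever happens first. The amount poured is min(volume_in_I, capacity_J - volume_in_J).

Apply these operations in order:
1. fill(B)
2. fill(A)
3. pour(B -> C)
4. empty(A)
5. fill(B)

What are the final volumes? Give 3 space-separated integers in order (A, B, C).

Step 1: fill(B) -> (A=0 B=6 C=0)
Step 2: fill(A) -> (A=3 B=6 C=0)
Step 3: pour(B -> C) -> (A=3 B=0 C=6)
Step 4: empty(A) -> (A=0 B=0 C=6)
Step 5: fill(B) -> (A=0 B=6 C=6)

Answer: 0 6 6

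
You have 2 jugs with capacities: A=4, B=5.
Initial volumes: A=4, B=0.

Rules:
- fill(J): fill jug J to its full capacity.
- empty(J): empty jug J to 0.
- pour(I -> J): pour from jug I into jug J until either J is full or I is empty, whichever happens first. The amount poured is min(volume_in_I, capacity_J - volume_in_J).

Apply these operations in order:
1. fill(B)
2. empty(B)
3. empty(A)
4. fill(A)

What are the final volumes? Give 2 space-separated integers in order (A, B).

Answer: 4 0

Derivation:
Step 1: fill(B) -> (A=4 B=5)
Step 2: empty(B) -> (A=4 B=0)
Step 3: empty(A) -> (A=0 B=0)
Step 4: fill(A) -> (A=4 B=0)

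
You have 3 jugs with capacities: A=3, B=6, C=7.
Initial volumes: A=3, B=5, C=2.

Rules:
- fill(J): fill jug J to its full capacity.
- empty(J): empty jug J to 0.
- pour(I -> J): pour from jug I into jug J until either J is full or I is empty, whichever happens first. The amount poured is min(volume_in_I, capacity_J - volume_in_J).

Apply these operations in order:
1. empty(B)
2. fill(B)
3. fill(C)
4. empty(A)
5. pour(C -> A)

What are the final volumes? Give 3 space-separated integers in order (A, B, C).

Step 1: empty(B) -> (A=3 B=0 C=2)
Step 2: fill(B) -> (A=3 B=6 C=2)
Step 3: fill(C) -> (A=3 B=6 C=7)
Step 4: empty(A) -> (A=0 B=6 C=7)
Step 5: pour(C -> A) -> (A=3 B=6 C=4)

Answer: 3 6 4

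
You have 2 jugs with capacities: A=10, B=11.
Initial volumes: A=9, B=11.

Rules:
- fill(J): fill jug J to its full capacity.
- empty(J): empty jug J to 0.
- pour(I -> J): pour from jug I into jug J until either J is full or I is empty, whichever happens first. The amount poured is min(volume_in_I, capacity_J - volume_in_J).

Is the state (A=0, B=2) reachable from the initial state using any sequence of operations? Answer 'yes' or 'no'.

BFS from (A=9, B=11):
  1. empty(A) -> (A=0 B=11)
  2. pour(B -> A) -> (A=10 B=1)
  3. empty(A) -> (A=0 B=1)
  4. pour(B -> A) -> (A=1 B=0)
  5. fill(B) -> (A=1 B=11)
  6. pour(B -> A) -> (A=10 B=2)
  7. empty(A) -> (A=0 B=2)
Target reached → yes.

Answer: yes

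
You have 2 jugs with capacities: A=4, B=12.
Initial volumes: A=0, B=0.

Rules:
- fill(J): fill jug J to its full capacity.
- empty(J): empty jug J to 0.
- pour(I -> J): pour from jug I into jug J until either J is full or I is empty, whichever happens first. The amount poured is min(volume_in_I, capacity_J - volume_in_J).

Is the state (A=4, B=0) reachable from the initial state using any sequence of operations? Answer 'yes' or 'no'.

Answer: yes

Derivation:
BFS from (A=0, B=0):
  1. fill(A) -> (A=4 B=0)
Target reached → yes.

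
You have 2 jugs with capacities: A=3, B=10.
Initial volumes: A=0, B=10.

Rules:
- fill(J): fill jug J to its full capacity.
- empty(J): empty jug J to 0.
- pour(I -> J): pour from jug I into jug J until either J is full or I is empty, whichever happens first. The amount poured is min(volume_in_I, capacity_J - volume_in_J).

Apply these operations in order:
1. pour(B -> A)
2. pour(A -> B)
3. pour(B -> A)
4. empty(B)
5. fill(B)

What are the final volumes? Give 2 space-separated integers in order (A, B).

Answer: 3 10

Derivation:
Step 1: pour(B -> A) -> (A=3 B=7)
Step 2: pour(A -> B) -> (A=0 B=10)
Step 3: pour(B -> A) -> (A=3 B=7)
Step 4: empty(B) -> (A=3 B=0)
Step 5: fill(B) -> (A=3 B=10)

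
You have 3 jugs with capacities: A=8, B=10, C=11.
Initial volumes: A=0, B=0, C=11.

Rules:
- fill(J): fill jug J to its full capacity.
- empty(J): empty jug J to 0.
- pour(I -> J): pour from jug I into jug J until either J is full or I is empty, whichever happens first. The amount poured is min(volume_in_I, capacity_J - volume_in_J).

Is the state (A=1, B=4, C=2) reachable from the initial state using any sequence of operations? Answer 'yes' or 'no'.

Answer: no

Derivation:
BFS explored all 558 reachable states.
Reachable set includes: (0,0,0), (0,0,1), (0,0,2), (0,0,3), (0,0,4), (0,0,5), (0,0,6), (0,0,7), (0,0,8), (0,0,9), (0,0,10), (0,0,11) ...
Target (A=1, B=4, C=2) not in reachable set → no.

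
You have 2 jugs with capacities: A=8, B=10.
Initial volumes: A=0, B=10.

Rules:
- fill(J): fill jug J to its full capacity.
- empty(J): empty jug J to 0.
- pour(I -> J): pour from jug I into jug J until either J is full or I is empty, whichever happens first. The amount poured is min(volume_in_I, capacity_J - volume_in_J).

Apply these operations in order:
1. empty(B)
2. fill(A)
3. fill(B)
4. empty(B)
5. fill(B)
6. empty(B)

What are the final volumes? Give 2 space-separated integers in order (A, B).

Step 1: empty(B) -> (A=0 B=0)
Step 2: fill(A) -> (A=8 B=0)
Step 3: fill(B) -> (A=8 B=10)
Step 4: empty(B) -> (A=8 B=0)
Step 5: fill(B) -> (A=8 B=10)
Step 6: empty(B) -> (A=8 B=0)

Answer: 8 0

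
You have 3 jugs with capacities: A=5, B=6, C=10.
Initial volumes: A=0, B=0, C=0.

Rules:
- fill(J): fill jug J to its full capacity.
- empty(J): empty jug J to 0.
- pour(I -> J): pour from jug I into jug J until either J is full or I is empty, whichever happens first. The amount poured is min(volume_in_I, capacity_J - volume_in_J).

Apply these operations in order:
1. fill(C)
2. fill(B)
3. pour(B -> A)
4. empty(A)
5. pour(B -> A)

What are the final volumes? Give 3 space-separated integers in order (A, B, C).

Step 1: fill(C) -> (A=0 B=0 C=10)
Step 2: fill(B) -> (A=0 B=6 C=10)
Step 3: pour(B -> A) -> (A=5 B=1 C=10)
Step 4: empty(A) -> (A=0 B=1 C=10)
Step 5: pour(B -> A) -> (A=1 B=0 C=10)

Answer: 1 0 10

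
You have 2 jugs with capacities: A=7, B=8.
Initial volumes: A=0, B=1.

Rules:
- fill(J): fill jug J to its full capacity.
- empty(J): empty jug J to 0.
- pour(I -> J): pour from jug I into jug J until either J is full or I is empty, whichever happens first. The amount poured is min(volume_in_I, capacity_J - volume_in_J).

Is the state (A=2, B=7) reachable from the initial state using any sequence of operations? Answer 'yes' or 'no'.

BFS explored all 30 reachable states.
Reachable set includes: (0,0), (0,1), (0,2), (0,3), (0,4), (0,5), (0,6), (0,7), (0,8), (1,0), (1,8), (2,0) ...
Target (A=2, B=7) not in reachable set → no.

Answer: no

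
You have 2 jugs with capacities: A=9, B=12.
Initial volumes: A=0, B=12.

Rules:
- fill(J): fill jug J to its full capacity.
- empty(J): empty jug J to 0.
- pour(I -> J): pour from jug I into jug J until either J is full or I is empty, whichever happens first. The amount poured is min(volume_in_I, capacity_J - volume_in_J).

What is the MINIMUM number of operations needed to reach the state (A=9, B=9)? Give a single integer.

BFS from (A=0, B=12). One shortest path:
  1. fill(A) -> (A=9 B=12)
  2. empty(B) -> (A=9 B=0)
  3. pour(A -> B) -> (A=0 B=9)
  4. fill(A) -> (A=9 B=9)
Reached target in 4 moves.

Answer: 4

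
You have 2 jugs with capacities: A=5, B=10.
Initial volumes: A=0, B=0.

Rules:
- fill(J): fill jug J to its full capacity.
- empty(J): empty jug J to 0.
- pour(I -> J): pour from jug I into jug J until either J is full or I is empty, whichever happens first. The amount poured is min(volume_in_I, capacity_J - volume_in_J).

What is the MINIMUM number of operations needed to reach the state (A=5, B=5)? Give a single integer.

BFS from (A=0, B=0). One shortest path:
  1. fill(B) -> (A=0 B=10)
  2. pour(B -> A) -> (A=5 B=5)
Reached target in 2 moves.

Answer: 2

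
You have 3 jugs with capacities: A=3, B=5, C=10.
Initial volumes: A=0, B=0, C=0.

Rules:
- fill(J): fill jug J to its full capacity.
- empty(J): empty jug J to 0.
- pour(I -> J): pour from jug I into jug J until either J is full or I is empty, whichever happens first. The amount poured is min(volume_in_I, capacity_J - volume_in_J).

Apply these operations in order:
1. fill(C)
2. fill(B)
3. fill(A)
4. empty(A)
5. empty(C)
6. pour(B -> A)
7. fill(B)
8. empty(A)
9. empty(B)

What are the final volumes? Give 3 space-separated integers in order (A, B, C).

Answer: 0 0 0

Derivation:
Step 1: fill(C) -> (A=0 B=0 C=10)
Step 2: fill(B) -> (A=0 B=5 C=10)
Step 3: fill(A) -> (A=3 B=5 C=10)
Step 4: empty(A) -> (A=0 B=5 C=10)
Step 5: empty(C) -> (A=0 B=5 C=0)
Step 6: pour(B -> A) -> (A=3 B=2 C=0)
Step 7: fill(B) -> (A=3 B=5 C=0)
Step 8: empty(A) -> (A=0 B=5 C=0)
Step 9: empty(B) -> (A=0 B=0 C=0)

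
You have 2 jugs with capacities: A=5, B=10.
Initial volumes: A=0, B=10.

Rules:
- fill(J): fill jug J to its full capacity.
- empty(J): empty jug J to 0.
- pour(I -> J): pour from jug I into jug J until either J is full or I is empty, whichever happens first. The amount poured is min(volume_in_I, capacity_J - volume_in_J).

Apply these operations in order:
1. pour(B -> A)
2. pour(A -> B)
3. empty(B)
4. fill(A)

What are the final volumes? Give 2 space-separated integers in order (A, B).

Step 1: pour(B -> A) -> (A=5 B=5)
Step 2: pour(A -> B) -> (A=0 B=10)
Step 3: empty(B) -> (A=0 B=0)
Step 4: fill(A) -> (A=5 B=0)

Answer: 5 0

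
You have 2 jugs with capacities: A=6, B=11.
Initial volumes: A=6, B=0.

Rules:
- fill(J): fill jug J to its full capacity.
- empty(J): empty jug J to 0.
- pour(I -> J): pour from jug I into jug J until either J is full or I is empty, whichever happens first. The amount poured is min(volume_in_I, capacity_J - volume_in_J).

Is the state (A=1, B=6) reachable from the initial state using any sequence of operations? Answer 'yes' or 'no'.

BFS explored all 34 reachable states.
Reachable set includes: (0,0), (0,1), (0,2), (0,3), (0,4), (0,5), (0,6), (0,7), (0,8), (0,9), (0,10), (0,11) ...
Target (A=1, B=6) not in reachable set → no.

Answer: no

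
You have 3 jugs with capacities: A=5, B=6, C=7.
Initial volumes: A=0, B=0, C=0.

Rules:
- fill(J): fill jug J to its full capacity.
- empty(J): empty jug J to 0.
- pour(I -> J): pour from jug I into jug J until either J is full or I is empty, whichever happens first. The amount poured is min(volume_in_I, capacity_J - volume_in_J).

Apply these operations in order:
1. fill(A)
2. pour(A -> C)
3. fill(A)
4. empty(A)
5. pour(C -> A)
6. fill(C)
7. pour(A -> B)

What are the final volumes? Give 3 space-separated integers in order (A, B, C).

Answer: 0 5 7

Derivation:
Step 1: fill(A) -> (A=5 B=0 C=0)
Step 2: pour(A -> C) -> (A=0 B=0 C=5)
Step 3: fill(A) -> (A=5 B=0 C=5)
Step 4: empty(A) -> (A=0 B=0 C=5)
Step 5: pour(C -> A) -> (A=5 B=0 C=0)
Step 6: fill(C) -> (A=5 B=0 C=7)
Step 7: pour(A -> B) -> (A=0 B=5 C=7)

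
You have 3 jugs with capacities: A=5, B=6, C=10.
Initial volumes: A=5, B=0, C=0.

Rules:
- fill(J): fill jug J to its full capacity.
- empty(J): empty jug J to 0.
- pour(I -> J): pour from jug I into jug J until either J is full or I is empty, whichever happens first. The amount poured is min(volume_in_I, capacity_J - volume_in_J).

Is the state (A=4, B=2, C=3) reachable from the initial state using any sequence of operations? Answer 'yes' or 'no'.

BFS explored all 282 reachable states.
Reachable set includes: (0,0,0), (0,0,1), (0,0,2), (0,0,3), (0,0,4), (0,0,5), (0,0,6), (0,0,7), (0,0,8), (0,0,9), (0,0,10), (0,1,0) ...
Target (A=4, B=2, C=3) not in reachable set → no.

Answer: no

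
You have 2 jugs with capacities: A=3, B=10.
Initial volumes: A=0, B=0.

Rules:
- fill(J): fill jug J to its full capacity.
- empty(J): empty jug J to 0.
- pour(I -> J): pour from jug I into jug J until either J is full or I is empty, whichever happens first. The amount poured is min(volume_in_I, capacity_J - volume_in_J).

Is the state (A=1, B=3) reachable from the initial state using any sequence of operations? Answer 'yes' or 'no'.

BFS explored all 26 reachable states.
Reachable set includes: (0,0), (0,1), (0,2), (0,3), (0,4), (0,5), (0,6), (0,7), (0,8), (0,9), (0,10), (1,0) ...
Target (A=1, B=3) not in reachable set → no.

Answer: no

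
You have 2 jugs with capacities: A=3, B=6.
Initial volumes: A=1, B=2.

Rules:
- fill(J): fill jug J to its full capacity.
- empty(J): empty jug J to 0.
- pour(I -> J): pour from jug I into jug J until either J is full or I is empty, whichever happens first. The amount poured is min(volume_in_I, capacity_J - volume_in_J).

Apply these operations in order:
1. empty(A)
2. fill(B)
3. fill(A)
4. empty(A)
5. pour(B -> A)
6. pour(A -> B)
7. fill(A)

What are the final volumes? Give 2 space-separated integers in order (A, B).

Step 1: empty(A) -> (A=0 B=2)
Step 2: fill(B) -> (A=0 B=6)
Step 3: fill(A) -> (A=3 B=6)
Step 4: empty(A) -> (A=0 B=6)
Step 5: pour(B -> A) -> (A=3 B=3)
Step 6: pour(A -> B) -> (A=0 B=6)
Step 7: fill(A) -> (A=3 B=6)

Answer: 3 6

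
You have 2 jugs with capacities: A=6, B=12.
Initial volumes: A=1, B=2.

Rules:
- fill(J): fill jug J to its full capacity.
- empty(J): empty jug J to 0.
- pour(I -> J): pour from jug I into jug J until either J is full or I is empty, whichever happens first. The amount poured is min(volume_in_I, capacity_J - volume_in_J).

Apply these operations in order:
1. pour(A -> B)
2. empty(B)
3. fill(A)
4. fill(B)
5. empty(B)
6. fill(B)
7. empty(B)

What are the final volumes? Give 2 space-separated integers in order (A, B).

Step 1: pour(A -> B) -> (A=0 B=3)
Step 2: empty(B) -> (A=0 B=0)
Step 3: fill(A) -> (A=6 B=0)
Step 4: fill(B) -> (A=6 B=12)
Step 5: empty(B) -> (A=6 B=0)
Step 6: fill(B) -> (A=6 B=12)
Step 7: empty(B) -> (A=6 B=0)

Answer: 6 0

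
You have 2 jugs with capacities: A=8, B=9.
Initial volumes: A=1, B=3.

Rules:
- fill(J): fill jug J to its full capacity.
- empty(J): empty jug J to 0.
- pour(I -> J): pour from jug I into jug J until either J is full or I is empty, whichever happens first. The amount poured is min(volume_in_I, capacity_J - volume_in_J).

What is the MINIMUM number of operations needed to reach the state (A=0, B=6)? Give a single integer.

Answer: 8

Derivation:
BFS from (A=1, B=3). One shortest path:
  1. pour(B -> A) -> (A=4 B=0)
  2. fill(B) -> (A=4 B=9)
  3. pour(B -> A) -> (A=8 B=5)
  4. empty(A) -> (A=0 B=5)
  5. pour(B -> A) -> (A=5 B=0)
  6. fill(B) -> (A=5 B=9)
  7. pour(B -> A) -> (A=8 B=6)
  8. empty(A) -> (A=0 B=6)
Reached target in 8 moves.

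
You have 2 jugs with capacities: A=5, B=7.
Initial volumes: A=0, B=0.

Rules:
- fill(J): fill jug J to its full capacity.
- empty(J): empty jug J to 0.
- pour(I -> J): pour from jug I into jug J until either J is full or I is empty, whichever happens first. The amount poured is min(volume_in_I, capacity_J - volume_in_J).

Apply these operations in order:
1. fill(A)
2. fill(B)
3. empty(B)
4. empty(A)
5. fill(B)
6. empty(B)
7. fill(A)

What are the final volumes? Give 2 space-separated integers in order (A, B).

Answer: 5 0

Derivation:
Step 1: fill(A) -> (A=5 B=0)
Step 2: fill(B) -> (A=5 B=7)
Step 3: empty(B) -> (A=5 B=0)
Step 4: empty(A) -> (A=0 B=0)
Step 5: fill(B) -> (A=0 B=7)
Step 6: empty(B) -> (A=0 B=0)
Step 7: fill(A) -> (A=5 B=0)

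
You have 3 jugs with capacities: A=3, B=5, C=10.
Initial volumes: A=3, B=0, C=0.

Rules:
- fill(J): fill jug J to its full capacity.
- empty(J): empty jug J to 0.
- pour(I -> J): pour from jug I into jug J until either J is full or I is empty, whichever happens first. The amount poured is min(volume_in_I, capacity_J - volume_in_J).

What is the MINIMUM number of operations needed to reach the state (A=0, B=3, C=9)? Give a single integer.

BFS from (A=3, B=0, C=0). One shortest path:
  1. pour(A -> B) -> (A=0 B=3 C=0)
  2. fill(A) -> (A=3 B=3 C=0)
  3. pour(A -> C) -> (A=0 B=3 C=3)
  4. fill(A) -> (A=3 B=3 C=3)
  5. pour(A -> C) -> (A=0 B=3 C=6)
  6. fill(A) -> (A=3 B=3 C=6)
  7. pour(A -> C) -> (A=0 B=3 C=9)
Reached target in 7 moves.

Answer: 7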